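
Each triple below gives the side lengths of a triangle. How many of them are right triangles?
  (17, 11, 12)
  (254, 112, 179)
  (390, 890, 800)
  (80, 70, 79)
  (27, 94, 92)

(17,11,12): 11²+12² = 265 < 289 = 17² → obtuse
(254,112,179): 112²+179² = 44585 < 64516 = 254² → obtuse
(390,890,800): 390²+800² = 792100 = 890² → right
(80,70,79): 70²+79² = 11141 > 6400 = 80² → acute
(27,94,92): 27²+92² = 9193 > 8836 = 94² → acute
1 of the 5 is right.

1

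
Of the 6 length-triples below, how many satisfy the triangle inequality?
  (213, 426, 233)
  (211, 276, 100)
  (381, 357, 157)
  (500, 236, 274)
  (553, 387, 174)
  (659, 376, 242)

(213,233,426): 213+233 > 426 → valid
(100,211,276): 100+211 > 276 → valid
(157,357,381): 157+357 > 381 → valid
(236,274,500): 236+274 > 500 → valid
(174,387,553): 174+387 > 553 → valid
(242,376,659): 242+376 ≤ 659 → not valid
5 of the 6 triples form a triangle.

5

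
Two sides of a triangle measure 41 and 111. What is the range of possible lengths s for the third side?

70 < s < 152

By the triangle inequality, s must be less than 41 + 111 = 152 and greater than |41 − 111| = 70.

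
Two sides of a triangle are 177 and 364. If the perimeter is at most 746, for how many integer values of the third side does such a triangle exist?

18

Triangle inequality: 187 < x < 541. Perimeter ≤ 746 gives x ≤ 746 − 177 − 364 = 205.
So 187 < x ≤ 205; integers 188 through 205: 18 values.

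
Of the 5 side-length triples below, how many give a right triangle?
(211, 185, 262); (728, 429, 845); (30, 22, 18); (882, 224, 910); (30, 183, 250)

(211,185,262): 185²+211² = 78746 > 68644 = 262² → acute
(728,429,845): 429²+728² = 714025 = 845² → right
(30,22,18): 18²+22² = 808 < 900 = 30² → obtuse
(882,224,910): 224²+882² = 828100 = 910² → right
(30,183,250): 30+183 ≤ 250, not a triangle
2 of the 5 are right.

2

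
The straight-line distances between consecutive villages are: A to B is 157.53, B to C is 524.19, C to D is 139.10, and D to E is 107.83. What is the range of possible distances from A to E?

119.73 ≤ AE ≤ 928.65

The maximum is all hops collinear in one direction: 157.53 + 524.19 + 139.10 + 107.83 = 928.65.
The longest hop is 524.19; the others sum to 404.46. Folding the others back against it leaves at least 524.19 − 404.46 = 119.73.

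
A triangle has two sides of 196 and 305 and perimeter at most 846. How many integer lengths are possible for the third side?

236

Triangle inequality: 109 < x < 501. Perimeter ≤ 846 gives x ≤ 846 − 196 − 305 = 345.
So 109 < x ≤ 345; integers 110 through 345: 236 values.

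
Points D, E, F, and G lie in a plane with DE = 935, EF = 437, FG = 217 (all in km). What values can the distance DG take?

281 ≤ DG ≤ 1589 km

The maximum is all hops collinear in one direction: 935 + 437 + 217 = 1589.
The longest hop is 935; the others sum to 654. Folding the others back against it leaves at least 935 − 654 = 281.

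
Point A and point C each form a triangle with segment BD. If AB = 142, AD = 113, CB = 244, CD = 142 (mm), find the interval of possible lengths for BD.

From triangle ABD: |142 − 113| < BD < 142 + 113, i.e. 29 < BD < 255.
From triangle CBD: 102 < BD < 386.
Both must hold, so BD lies in the intersection.

102 < BD < 255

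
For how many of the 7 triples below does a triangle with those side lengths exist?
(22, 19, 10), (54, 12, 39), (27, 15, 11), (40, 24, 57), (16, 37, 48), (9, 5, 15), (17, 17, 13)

4

(10,19,22): 10+19 > 22 → valid
(12,39,54): 12+39 ≤ 54 → not valid
(11,15,27): 11+15 ≤ 27 → not valid
(24,40,57): 24+40 > 57 → valid
(16,37,48): 16+37 > 48 → valid
(5,9,15): 5+9 ≤ 15 → not valid
(13,17,17): 13+17 > 17 → valid
4 of the 7 triples form a triangle.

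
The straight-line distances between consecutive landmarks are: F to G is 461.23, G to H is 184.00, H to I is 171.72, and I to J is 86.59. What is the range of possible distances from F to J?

The maximum is all hops collinear in one direction: 461.23 + 184.00 + 171.72 + 86.59 = 903.54.
The longest hop is 461.23; the others sum to 442.31. Folding the others back against it leaves at least 461.23 − 442.31 = 18.92.

18.92 ≤ FJ ≤ 903.54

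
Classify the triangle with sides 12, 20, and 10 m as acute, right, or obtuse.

Compare the square of the longest side to the sum of squares of the other two: 10² + 12² = 244 < 400 = 20².

obtuse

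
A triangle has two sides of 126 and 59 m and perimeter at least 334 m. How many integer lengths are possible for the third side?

36

Triangle inequality: 67 < x < 185. Perimeter ≥ 334 gives x ≥ 334 − 126 − 59 = 149.
So 149 ≤ x < 185; integers 149 through 184: 36 values.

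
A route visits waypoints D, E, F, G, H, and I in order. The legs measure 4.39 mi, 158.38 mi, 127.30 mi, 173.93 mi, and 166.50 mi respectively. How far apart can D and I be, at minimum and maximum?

The maximum is all hops collinear in one direction: 4.39 + 158.38 + 127.30 + 173.93 + 166.50 = 630.50.
The longest hop is 173.93; the others sum to 456.57. Since 173.93 ≤ 456.57, the path can fold back on itself completely, so the minimum distance is 0.

0 ≤ DI ≤ 630.50 mi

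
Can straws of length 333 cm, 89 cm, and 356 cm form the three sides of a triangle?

The longest side is 356, and the other two sum to 422.
Since 422 > 356, the triangle inequality holds.

Yes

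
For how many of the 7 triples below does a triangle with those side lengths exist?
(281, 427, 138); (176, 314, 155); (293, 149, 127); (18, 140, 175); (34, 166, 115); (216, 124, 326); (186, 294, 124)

(138,281,427): 138+281 ≤ 427 → not valid
(155,176,314): 155+176 > 314 → valid
(127,149,293): 127+149 ≤ 293 → not valid
(18,140,175): 18+140 ≤ 175 → not valid
(34,115,166): 34+115 ≤ 166 → not valid
(124,216,326): 124+216 > 326 → valid
(124,186,294): 124+186 > 294 → valid
3 of the 7 triples form a triangle.

3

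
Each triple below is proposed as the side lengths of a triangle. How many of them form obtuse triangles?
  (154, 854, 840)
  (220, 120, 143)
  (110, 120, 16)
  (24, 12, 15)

(154,854,840): 154²+840² = 729316 = 854² → right
(220,120,143): 120²+143² = 34849 < 48400 = 220² → obtuse
(110,120,16): 16²+110² = 12356 < 14400 = 120² → obtuse
(24,12,15): 12²+15² = 369 < 576 = 24² → obtuse
3 of the 4 are obtuse.

3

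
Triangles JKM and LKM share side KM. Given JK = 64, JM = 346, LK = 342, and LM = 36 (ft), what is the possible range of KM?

From triangle JKM: |64 − 346| < KM < 64 + 346, i.e. 282 < KM < 410.
From triangle LKM: 306 < KM < 378.
Both must hold, so KM lies in the intersection.

306 < KM < 378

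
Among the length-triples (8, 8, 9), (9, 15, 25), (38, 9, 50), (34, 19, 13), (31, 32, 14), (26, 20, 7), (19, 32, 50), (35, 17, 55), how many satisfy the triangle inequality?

(8,8,9): 8+8 > 9 → valid
(9,15,25): 9+15 ≤ 25 → not valid
(9,38,50): 9+38 ≤ 50 → not valid
(13,19,34): 13+19 ≤ 34 → not valid
(14,31,32): 14+31 > 32 → valid
(7,20,26): 7+20 > 26 → valid
(19,32,50): 19+32 > 50 → valid
(17,35,55): 17+35 ≤ 55 → not valid
4 of the 8 triples form a triangle.

4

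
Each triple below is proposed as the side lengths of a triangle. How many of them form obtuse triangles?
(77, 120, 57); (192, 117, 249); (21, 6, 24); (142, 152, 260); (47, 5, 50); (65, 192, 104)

(77,120,57): 57²+77² = 9178 < 14400 = 120² → obtuse
(192,117,249): 117²+192² = 50553 < 62001 = 249² → obtuse
(21,6,24): 6²+21² = 477 < 576 = 24² → obtuse
(142,152,260): 142²+152² = 43268 < 67600 = 260² → obtuse
(47,5,50): 5²+47² = 2234 < 2500 = 50² → obtuse
(65,192,104): 65+104 ≤ 192, not a triangle
5 of the 6 are obtuse.

5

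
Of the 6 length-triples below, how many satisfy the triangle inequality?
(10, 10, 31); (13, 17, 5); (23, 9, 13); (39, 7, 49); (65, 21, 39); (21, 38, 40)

(10,10,31): 10+10 ≤ 31 → not valid
(5,13,17): 5+13 > 17 → valid
(9,13,23): 9+13 ≤ 23 → not valid
(7,39,49): 7+39 ≤ 49 → not valid
(21,39,65): 21+39 ≤ 65 → not valid
(21,38,40): 21+38 > 40 → valid
2 of the 6 triples form a triangle.

2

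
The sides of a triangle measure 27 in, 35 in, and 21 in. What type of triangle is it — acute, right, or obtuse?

obtuse

Compare the square of the longest side to the sum of squares of the other two: 21² + 27² = 1170 < 1225 = 35².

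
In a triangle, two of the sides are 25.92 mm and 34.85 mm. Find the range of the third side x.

By the triangle inequality, x must be less than 25.92 + 34.85 = 60.77 and greater than |25.92 − 34.85| = 8.93.

8.93 < x < 60.77 (mm)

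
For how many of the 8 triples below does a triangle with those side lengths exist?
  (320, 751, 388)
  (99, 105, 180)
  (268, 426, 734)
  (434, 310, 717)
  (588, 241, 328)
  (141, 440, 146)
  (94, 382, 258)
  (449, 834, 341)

(320,388,751): 320+388 ≤ 751 → not valid
(99,105,180): 99+105 > 180 → valid
(268,426,734): 268+426 ≤ 734 → not valid
(310,434,717): 310+434 > 717 → valid
(241,328,588): 241+328 ≤ 588 → not valid
(141,146,440): 141+146 ≤ 440 → not valid
(94,258,382): 94+258 ≤ 382 → not valid
(341,449,834): 341+449 ≤ 834 → not valid
2 of the 8 triples form a triangle.

2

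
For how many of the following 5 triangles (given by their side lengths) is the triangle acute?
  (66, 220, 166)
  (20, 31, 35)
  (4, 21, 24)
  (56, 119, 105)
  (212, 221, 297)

(66,220,166): 66²+166² = 31912 < 48400 = 220² → obtuse
(20,31,35): 20²+31² = 1361 > 1225 = 35² → acute
(4,21,24): 4²+21² = 457 < 576 = 24² → obtuse
(56,119,105): 56²+105² = 14161 = 119² → right
(212,221,297): 212²+221² = 93785 > 88209 = 297² → acute
2 of the 5 are acute.

2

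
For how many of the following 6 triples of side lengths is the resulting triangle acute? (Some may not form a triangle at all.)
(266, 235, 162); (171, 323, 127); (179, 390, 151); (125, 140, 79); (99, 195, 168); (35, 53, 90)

2

(266,235,162): 162²+235² = 81469 > 70756 = 266² → acute
(171,323,127): 127+171 ≤ 323, not a triangle
(179,390,151): 151+179 ≤ 390, not a triangle
(125,140,79): 79²+125² = 21866 > 19600 = 140² → acute
(99,195,168): 99²+168² = 38025 = 195² → right
(35,53,90): 35+53 ≤ 90, not a triangle
2 of the 6 are acute.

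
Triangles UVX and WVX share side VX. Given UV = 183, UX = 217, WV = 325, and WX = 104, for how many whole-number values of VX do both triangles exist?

178

From triangle UVX: 34 < VX < 400.
From triangle WVX: 221 < VX < 429.
Intersection: 221 < VX < 400, so integers 222 through 399: 178 values.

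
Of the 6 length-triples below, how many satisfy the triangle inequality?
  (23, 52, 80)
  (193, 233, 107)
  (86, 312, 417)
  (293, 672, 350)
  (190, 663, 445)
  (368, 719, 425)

(23,52,80): 23+52 ≤ 80 → not valid
(107,193,233): 107+193 > 233 → valid
(86,312,417): 86+312 ≤ 417 → not valid
(293,350,672): 293+350 ≤ 672 → not valid
(190,445,663): 190+445 ≤ 663 → not valid
(368,425,719): 368+425 > 719 → valid
2 of the 6 triples form a triangle.

2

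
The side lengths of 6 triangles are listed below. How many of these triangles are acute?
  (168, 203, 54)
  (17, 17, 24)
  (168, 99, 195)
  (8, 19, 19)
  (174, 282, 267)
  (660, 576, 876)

(168,203,54): 54²+168² = 31140 < 41209 = 203² → obtuse
(17,17,24): 17²+17² = 578 > 576 = 24² → acute
(168,99,195): 99²+168² = 38025 = 195² → right
(8,19,19): 8²+19² = 425 > 361 = 19² → acute
(174,282,267): 174²+267² = 101565 > 79524 = 282² → acute
(660,576,876): 576²+660² = 767376 = 876² → right
3 of the 6 are acute.

3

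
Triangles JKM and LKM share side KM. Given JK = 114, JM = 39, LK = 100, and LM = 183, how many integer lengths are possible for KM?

From triangle JKM: 75 < KM < 153.
From triangle LKM: 83 < KM < 283.
Intersection: 83 < KM < 153, so integers 84 through 152: 69 values.

69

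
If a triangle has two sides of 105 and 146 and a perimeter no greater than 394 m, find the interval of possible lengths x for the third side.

41 < x ≤ 143

Triangle inequality alone gives 41 < x < 251.
The perimeter condition gives x ≤ 394 − 105 − 146 = 143.
Intersecting the two: 41 < x ≤ 143.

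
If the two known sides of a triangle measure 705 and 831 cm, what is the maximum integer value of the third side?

1535

The third side must be strictly less than 705 + 831 = 1536.
The largest integer below 1536 is 1535.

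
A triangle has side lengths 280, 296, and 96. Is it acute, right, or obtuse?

right

Compare the square of the longest side to the sum of squares of the other two: 96² + 280² = 87616 = 296².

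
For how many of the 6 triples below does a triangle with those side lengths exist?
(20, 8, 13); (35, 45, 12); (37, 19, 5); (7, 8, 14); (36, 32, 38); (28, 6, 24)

(8,13,20): 8+13 > 20 → valid
(12,35,45): 12+35 > 45 → valid
(5,19,37): 5+19 ≤ 37 → not valid
(7,8,14): 7+8 > 14 → valid
(32,36,38): 32+36 > 38 → valid
(6,24,28): 6+24 > 28 → valid
5 of the 6 triples form a triangle.

5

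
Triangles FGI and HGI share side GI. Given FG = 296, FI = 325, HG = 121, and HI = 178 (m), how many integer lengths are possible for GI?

From triangle FGI: 29 < GI < 621.
From triangle HGI: 57 < GI < 299.
Intersection: 57 < GI < 299, so integers 58 through 298: 241 values.

241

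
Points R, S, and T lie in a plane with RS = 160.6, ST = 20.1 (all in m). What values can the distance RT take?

By the triangle inequality, |160.6 − 20.1| ≤ RT ≤ 160.6 + 20.1.

140.5 ≤ RT ≤ 180.7 m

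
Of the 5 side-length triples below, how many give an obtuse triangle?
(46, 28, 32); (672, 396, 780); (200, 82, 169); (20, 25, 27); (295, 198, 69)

2

(46,28,32): 28²+32² = 1808 < 2116 = 46² → obtuse
(672,396,780): 396²+672² = 608400 = 780² → right
(200,82,169): 82²+169² = 35285 < 40000 = 200² → obtuse
(20,25,27): 20²+25² = 1025 > 729 = 27² → acute
(295,198,69): 69+198 ≤ 295, not a triangle
2 of the 5 are obtuse.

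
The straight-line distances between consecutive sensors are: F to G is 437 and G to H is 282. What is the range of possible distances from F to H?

155 ≤ FH ≤ 719

By the triangle inequality, |437 − 282| ≤ FH ≤ 437 + 282.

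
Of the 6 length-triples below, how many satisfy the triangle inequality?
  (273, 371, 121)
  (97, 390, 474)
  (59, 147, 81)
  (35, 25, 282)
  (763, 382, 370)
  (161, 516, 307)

2

(121,273,371): 121+273 > 371 → valid
(97,390,474): 97+390 > 474 → valid
(59,81,147): 59+81 ≤ 147 → not valid
(25,35,282): 25+35 ≤ 282 → not valid
(370,382,763): 370+382 ≤ 763 → not valid
(161,307,516): 161+307 ≤ 516 → not valid
2 of the 6 triples form a triangle.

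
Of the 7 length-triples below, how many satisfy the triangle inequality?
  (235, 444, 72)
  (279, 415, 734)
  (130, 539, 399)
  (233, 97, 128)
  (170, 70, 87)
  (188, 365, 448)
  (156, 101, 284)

1

(72,235,444): 72+235 ≤ 444 → not valid
(279,415,734): 279+415 ≤ 734 → not valid
(130,399,539): 130+399 ≤ 539 → not valid
(97,128,233): 97+128 ≤ 233 → not valid
(70,87,170): 70+87 ≤ 170 → not valid
(188,365,448): 188+365 > 448 → valid
(101,156,284): 101+156 ≤ 284 → not valid
1 of the 7 triples forms a triangle.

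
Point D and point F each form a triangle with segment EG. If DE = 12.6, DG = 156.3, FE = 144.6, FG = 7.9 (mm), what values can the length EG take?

143.7 < EG < 152.5

From triangle DEG: |12.6 − 156.3| < EG < 12.6 + 156.3, i.e. 143.7 < EG < 168.9.
From triangle FEG: 136.7 < EG < 152.5.
Both must hold, so EG lies in the intersection.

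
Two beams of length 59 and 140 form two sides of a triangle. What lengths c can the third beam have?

81 < c < 199

By the triangle inequality, c must be less than 59 + 140 = 199 and greater than |59 − 140| = 81.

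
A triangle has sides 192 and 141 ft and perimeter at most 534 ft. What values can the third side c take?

Triangle inequality alone gives 51 < c < 333.
The perimeter condition gives c ≤ 534 − 192 − 141 = 201.
Intersecting the two: 51 < c ≤ 201.

51 < c ≤ 201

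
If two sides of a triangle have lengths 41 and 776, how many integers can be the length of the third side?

The third side lies in the open interval (735, 817).
Integers from 736 to 816 inclusive: 816 − 736 + 1 = 81.

81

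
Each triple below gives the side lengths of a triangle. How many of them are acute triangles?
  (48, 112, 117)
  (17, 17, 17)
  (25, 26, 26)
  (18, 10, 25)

3

(48,112,117): 48²+112² = 14848 > 13689 = 117² → acute
(17,17,17): 17²+17² = 578 > 289 = 17² → acute
(25,26,26): 25²+26² = 1301 > 676 = 26² → acute
(18,10,25): 10²+18² = 424 < 625 = 25² → obtuse
3 of the 4 are acute.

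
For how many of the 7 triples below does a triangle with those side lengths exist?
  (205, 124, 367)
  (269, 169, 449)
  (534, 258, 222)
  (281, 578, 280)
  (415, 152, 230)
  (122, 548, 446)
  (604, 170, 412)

(124,205,367): 124+205 ≤ 367 → not valid
(169,269,449): 169+269 ≤ 449 → not valid
(222,258,534): 222+258 ≤ 534 → not valid
(280,281,578): 280+281 ≤ 578 → not valid
(152,230,415): 152+230 ≤ 415 → not valid
(122,446,548): 122+446 > 548 → valid
(170,412,604): 170+412 ≤ 604 → not valid
1 of the 7 triples forms a triangle.

1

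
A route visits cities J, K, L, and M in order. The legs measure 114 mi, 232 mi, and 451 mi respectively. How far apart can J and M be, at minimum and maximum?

105 ≤ JM ≤ 797 mi

The maximum is all hops collinear in one direction: 114 + 232 + 451 = 797.
The longest hop is 451; the others sum to 346. Folding the others back against it leaves at least 451 − 346 = 105.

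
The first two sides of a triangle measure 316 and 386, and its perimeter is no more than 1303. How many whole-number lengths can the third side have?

Triangle inequality: 70 < x < 702. Perimeter ≤ 1303 gives x ≤ 1303 − 316 − 386 = 601.
So 70 < x ≤ 601; integers 71 through 601: 531 values.

531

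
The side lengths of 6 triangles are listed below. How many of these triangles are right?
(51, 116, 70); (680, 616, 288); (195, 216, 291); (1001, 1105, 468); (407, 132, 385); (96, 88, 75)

4

(51,116,70): 51²+70² = 7501 < 13456 = 116² → obtuse
(680,616,288): 288²+616² = 462400 = 680² → right
(195,216,291): 195²+216² = 84681 = 291² → right
(1001,1105,468): 468²+1001² = 1221025 = 1105² → right
(407,132,385): 132²+385² = 165649 = 407² → right
(96,88,75): 75²+88² = 13369 > 9216 = 96² → acute
4 of the 6 are right.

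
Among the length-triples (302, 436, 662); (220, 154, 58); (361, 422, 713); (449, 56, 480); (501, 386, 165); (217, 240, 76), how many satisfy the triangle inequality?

(302,436,662): 302+436 > 662 → valid
(58,154,220): 58+154 ≤ 220 → not valid
(361,422,713): 361+422 > 713 → valid
(56,449,480): 56+449 > 480 → valid
(165,386,501): 165+386 > 501 → valid
(76,217,240): 76+217 > 240 → valid
5 of the 6 triples form a triangle.

5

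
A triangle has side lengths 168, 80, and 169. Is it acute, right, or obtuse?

Compare the square of the longest side to the sum of squares of the other two: 80² + 168² = 34624 > 28561 = 169².

acute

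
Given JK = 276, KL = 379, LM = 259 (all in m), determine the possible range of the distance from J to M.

The maximum is all hops collinear in one direction: 276 + 379 + 259 = 914.
The longest hop is 379; the others sum to 535. Since 379 ≤ 535, the path can fold back on itself completely, so the minimum distance is 0.

0 ≤ JM ≤ 914 m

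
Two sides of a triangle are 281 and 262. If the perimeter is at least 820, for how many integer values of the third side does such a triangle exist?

266

Triangle inequality: 19 < x < 543. Perimeter ≥ 820 gives x ≥ 820 − 281 − 262 = 277.
So 277 ≤ x < 543; integers 277 through 542: 266 values.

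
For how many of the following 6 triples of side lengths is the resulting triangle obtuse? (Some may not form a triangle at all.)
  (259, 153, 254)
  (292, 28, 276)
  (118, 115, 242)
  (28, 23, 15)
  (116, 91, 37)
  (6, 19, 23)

(259,153,254): 153²+254² = 87925 > 67081 = 259² → acute
(292,28,276): 28²+276² = 76960 < 85264 = 292² → obtuse
(118,115,242): 115+118 ≤ 242, not a triangle
(28,23,15): 15²+23² = 754 < 784 = 28² → obtuse
(116,91,37): 37²+91² = 9650 < 13456 = 116² → obtuse
(6,19,23): 6²+19² = 397 < 529 = 23² → obtuse
4 of the 6 are obtuse.

4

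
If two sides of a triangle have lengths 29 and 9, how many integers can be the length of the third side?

The third side lies in the open interval (20, 38).
Integers from 21 to 37 inclusive: 37 − 21 + 1 = 17.

17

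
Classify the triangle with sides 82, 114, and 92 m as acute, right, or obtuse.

acute

Compare the square of the longest side to the sum of squares of the other two: 82² + 92² = 15188 > 12996 = 114².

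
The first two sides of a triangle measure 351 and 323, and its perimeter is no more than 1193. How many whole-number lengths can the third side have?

491

Triangle inequality: 28 < x < 674. Perimeter ≤ 1193 gives x ≤ 1193 − 351 − 323 = 519.
So 28 < x ≤ 519; integers 29 through 519: 491 values.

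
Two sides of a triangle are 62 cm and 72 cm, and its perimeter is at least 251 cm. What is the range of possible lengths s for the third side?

Triangle inequality alone gives 10 < s < 134.
The perimeter condition gives s ≥ 251 − 62 − 72 = 117.
Intersecting the two: 117 ≤ s < 134.

117 ≤ s < 134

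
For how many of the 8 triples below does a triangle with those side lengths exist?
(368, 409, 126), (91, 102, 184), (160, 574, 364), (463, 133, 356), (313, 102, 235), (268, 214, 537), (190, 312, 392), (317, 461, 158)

(126,368,409): 126+368 > 409 → valid
(91,102,184): 91+102 > 184 → valid
(160,364,574): 160+364 ≤ 574 → not valid
(133,356,463): 133+356 > 463 → valid
(102,235,313): 102+235 > 313 → valid
(214,268,537): 214+268 ≤ 537 → not valid
(190,312,392): 190+312 > 392 → valid
(158,317,461): 158+317 > 461 → valid
6 of the 8 triples form a triangle.

6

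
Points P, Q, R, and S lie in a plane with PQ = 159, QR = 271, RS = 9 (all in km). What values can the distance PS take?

103 ≤ PS ≤ 439 km

The maximum is all hops collinear in one direction: 159 + 271 + 9 = 439.
The longest hop is 271; the others sum to 168. Folding the others back against it leaves at least 271 − 168 = 103.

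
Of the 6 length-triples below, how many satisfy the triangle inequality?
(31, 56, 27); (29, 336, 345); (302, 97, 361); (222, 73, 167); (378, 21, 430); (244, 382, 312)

5

(27,31,56): 27+31 > 56 → valid
(29,336,345): 29+336 > 345 → valid
(97,302,361): 97+302 > 361 → valid
(73,167,222): 73+167 > 222 → valid
(21,378,430): 21+378 ≤ 430 → not valid
(244,312,382): 244+312 > 382 → valid
5 of the 6 triples form a triangle.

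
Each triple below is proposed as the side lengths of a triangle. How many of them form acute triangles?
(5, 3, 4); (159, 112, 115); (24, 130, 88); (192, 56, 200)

1

(5,3,4): 3²+4² = 25 = 5² → right
(159,112,115): 112²+115² = 25769 > 25281 = 159² → acute
(24,130,88): 24+88 ≤ 130, not a triangle
(192,56,200): 56²+192² = 40000 = 200² → right
1 of the 4 is acute.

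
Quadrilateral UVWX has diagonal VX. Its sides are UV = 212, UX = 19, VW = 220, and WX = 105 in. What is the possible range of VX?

From triangle UVX: |212 − 19| < VX < 212 + 19, i.e. 193 < VX < 231.
From triangle WVX: 115 < VX < 325.
Both must hold, so VX lies in the intersection.

193 < VX < 231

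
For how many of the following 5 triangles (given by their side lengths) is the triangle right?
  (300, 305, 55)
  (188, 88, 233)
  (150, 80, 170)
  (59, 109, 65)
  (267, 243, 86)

(300,305,55): 55²+300² = 93025 = 305² → right
(188,88,233): 88²+188² = 43088 < 54289 = 233² → obtuse
(150,80,170): 80²+150² = 28900 = 170² → right
(59,109,65): 59²+65² = 7706 < 11881 = 109² → obtuse
(267,243,86): 86²+243² = 66445 < 71289 = 267² → obtuse
2 of the 5 are right.

2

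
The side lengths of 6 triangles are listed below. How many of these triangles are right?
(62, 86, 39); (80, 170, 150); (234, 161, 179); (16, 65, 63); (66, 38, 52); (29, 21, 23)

2

(62,86,39): 39²+62² = 5365 < 7396 = 86² → obtuse
(80,170,150): 80²+150² = 28900 = 170² → right
(234,161,179): 161²+179² = 57962 > 54756 = 234² → acute
(16,65,63): 16²+63² = 4225 = 65² → right
(66,38,52): 38²+52² = 4148 < 4356 = 66² → obtuse
(29,21,23): 21²+23² = 970 > 841 = 29² → acute
2 of the 6 are right.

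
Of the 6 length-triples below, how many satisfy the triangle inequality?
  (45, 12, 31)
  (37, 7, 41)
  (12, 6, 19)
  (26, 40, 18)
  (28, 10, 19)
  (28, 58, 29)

(12,31,45): 12+31 ≤ 45 → not valid
(7,37,41): 7+37 > 41 → valid
(6,12,19): 6+12 ≤ 19 → not valid
(18,26,40): 18+26 > 40 → valid
(10,19,28): 10+19 > 28 → valid
(28,29,58): 28+29 ≤ 58 → not valid
3 of the 6 triples form a triangle.

3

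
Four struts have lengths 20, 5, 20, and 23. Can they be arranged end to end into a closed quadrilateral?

A quadrilateral exists iff every side is shorter than the sum of the others — equivalently, the longest side is less than the sum of the rest.
Longest side 23 < 45 (sum of the remaining 3), so yes.

Yes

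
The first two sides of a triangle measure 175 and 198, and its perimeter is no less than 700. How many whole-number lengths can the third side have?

46

Triangle inequality: 23 < x < 373. Perimeter ≥ 700 gives x ≥ 700 − 175 − 198 = 327.
So 327 ≤ x < 373; integers 327 through 372: 46 values.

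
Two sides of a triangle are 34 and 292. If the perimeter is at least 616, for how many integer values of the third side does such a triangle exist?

Triangle inequality: 258 < x < 326. Perimeter ≥ 616 gives x ≥ 616 − 34 − 292 = 290.
So 290 ≤ x < 326; integers 290 through 325: 36 values.

36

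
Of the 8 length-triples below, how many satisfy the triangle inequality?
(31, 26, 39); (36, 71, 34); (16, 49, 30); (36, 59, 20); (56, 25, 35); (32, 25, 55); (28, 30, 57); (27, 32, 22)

5

(26,31,39): 26+31 > 39 → valid
(34,36,71): 34+36 ≤ 71 → not valid
(16,30,49): 16+30 ≤ 49 → not valid
(20,36,59): 20+36 ≤ 59 → not valid
(25,35,56): 25+35 > 56 → valid
(25,32,55): 25+32 > 55 → valid
(28,30,57): 28+30 > 57 → valid
(22,27,32): 22+27 > 32 → valid
5 of the 8 triples form a triangle.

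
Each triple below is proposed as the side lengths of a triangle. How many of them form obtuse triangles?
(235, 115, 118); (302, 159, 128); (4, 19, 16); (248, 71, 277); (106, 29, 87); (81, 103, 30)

(235,115,118): 115+118 ≤ 235, not a triangle
(302,159,128): 128+159 ≤ 302, not a triangle
(4,19,16): 4²+16² = 272 < 361 = 19² → obtuse
(248,71,277): 71²+248² = 66545 < 76729 = 277² → obtuse
(106,29,87): 29²+87² = 8410 < 11236 = 106² → obtuse
(81,103,30): 30²+81² = 7461 < 10609 = 103² → obtuse
4 of the 6 are obtuse.

4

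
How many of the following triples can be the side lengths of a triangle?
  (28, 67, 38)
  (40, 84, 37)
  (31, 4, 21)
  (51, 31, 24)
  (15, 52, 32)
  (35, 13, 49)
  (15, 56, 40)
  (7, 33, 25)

1

(28,38,67): 28+38 ≤ 67 → not valid
(37,40,84): 37+40 ≤ 84 → not valid
(4,21,31): 4+21 ≤ 31 → not valid
(24,31,51): 24+31 > 51 → valid
(15,32,52): 15+32 ≤ 52 → not valid
(13,35,49): 13+35 ≤ 49 → not valid
(15,40,56): 15+40 ≤ 56 → not valid
(7,25,33): 7+25 ≤ 33 → not valid
1 of the 8 triples forms a triangle.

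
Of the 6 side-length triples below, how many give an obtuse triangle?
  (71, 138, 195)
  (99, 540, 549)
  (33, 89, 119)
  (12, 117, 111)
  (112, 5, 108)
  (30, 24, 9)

(71,138,195): 71²+138² = 24085 < 38025 = 195² → obtuse
(99,540,549): 99²+540² = 301401 = 549² → right
(33,89,119): 33²+89² = 9010 < 14161 = 119² → obtuse
(12,117,111): 12²+111² = 12465 < 13689 = 117² → obtuse
(112,5,108): 5²+108² = 11689 < 12544 = 112² → obtuse
(30,24,9): 9²+24² = 657 < 900 = 30² → obtuse
5 of the 6 are obtuse.

5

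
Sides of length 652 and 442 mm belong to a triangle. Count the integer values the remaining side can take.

883

The third side lies in the open interval (210, 1094).
Integers from 211 to 1093 inclusive: 1093 − 211 + 1 = 883.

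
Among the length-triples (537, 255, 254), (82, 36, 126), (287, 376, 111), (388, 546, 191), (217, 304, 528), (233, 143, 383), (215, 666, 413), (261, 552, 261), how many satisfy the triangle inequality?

(254,255,537): 254+255 ≤ 537 → not valid
(36,82,126): 36+82 ≤ 126 → not valid
(111,287,376): 111+287 > 376 → valid
(191,388,546): 191+388 > 546 → valid
(217,304,528): 217+304 ≤ 528 → not valid
(143,233,383): 143+233 ≤ 383 → not valid
(215,413,666): 215+413 ≤ 666 → not valid
(261,261,552): 261+261 ≤ 552 → not valid
2 of the 8 triples form a triangle.

2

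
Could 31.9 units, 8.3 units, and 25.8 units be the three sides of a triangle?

The longest side is 31.9, and the other two sum to 34.1.
Since 34.1 > 31.9, the triangle inequality holds.

Yes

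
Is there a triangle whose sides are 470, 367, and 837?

No

The two shorter sides sum to 837, exactly equal to the longest side 837.
That gives only a degenerate (flat) triangle — the inequality must be strict.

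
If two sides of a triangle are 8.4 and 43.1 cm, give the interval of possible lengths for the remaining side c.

By the triangle inequality, c must be less than 8.4 + 43.1 = 51.5 and greater than |8.4 − 43.1| = 34.7.

34.7 < c < 51.5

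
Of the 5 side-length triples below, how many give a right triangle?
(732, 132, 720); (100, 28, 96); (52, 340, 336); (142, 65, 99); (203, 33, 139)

(732,132,720): 132²+720² = 535824 = 732² → right
(100,28,96): 28²+96² = 10000 = 100² → right
(52,340,336): 52²+336² = 115600 = 340² → right
(142,65,99): 65²+99² = 14026 < 20164 = 142² → obtuse
(203,33,139): 33+139 ≤ 203, not a triangle
3 of the 5 are right.

3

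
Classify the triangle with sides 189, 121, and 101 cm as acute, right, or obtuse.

Compare the square of the longest side to the sum of squares of the other two: 101² + 121² = 24842 < 35721 = 189².

obtuse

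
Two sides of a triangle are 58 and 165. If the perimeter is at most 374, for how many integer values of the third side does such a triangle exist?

44

Triangle inequality: 107 < x < 223. Perimeter ≤ 374 gives x ≤ 374 − 58 − 165 = 151.
So 107 < x ≤ 151; integers 108 through 151: 44 values.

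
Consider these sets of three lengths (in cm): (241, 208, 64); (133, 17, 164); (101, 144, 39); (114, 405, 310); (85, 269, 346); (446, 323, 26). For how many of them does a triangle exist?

3

(64,208,241): 64+208 > 241 → valid
(17,133,164): 17+133 ≤ 164 → not valid
(39,101,144): 39+101 ≤ 144 → not valid
(114,310,405): 114+310 > 405 → valid
(85,269,346): 85+269 > 346 → valid
(26,323,446): 26+323 ≤ 446 → not valid
3 of the 6 triples form a triangle.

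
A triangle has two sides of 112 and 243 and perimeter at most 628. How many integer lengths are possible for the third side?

Triangle inequality: 131 < x < 355. Perimeter ≤ 628 gives x ≤ 628 − 112 − 243 = 273.
So 131 < x ≤ 273; integers 132 through 273: 142 values.

142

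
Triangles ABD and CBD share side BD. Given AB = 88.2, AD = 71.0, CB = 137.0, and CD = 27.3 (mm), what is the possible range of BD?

109.7 < BD < 159.2

From triangle ABD: |88.2 − 71.0| < BD < 88.2 + 71.0, i.e. 17.2 < BD < 159.2.
From triangle CBD: 109.7 < BD < 164.3.
Both must hold, so BD lies in the intersection.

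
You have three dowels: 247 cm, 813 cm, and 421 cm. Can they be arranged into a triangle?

The longest side is 813, but the other two sum to only 668.
668 < 813, so the triangle inequality fails.

No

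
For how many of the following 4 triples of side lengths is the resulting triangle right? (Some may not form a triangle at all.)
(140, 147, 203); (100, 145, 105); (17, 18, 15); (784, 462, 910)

3

(140,147,203): 140²+147² = 41209 = 203² → right
(100,145,105): 100²+105² = 21025 = 145² → right
(17,18,15): 15²+17² = 514 > 324 = 18² → acute
(784,462,910): 462²+784² = 828100 = 910² → right
3 of the 4 are right.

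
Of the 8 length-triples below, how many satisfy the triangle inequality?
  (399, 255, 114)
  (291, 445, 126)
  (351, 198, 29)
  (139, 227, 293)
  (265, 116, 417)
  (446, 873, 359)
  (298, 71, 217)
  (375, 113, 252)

1

(114,255,399): 114+255 ≤ 399 → not valid
(126,291,445): 126+291 ≤ 445 → not valid
(29,198,351): 29+198 ≤ 351 → not valid
(139,227,293): 139+227 > 293 → valid
(116,265,417): 116+265 ≤ 417 → not valid
(359,446,873): 359+446 ≤ 873 → not valid
(71,217,298): 71+217 ≤ 298 → not valid
(113,252,375): 113+252 ≤ 375 → not valid
1 of the 8 triples forms a triangle.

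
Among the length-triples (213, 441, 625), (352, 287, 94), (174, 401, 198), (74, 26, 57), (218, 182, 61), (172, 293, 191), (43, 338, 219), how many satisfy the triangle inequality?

5

(213,441,625): 213+441 > 625 → valid
(94,287,352): 94+287 > 352 → valid
(174,198,401): 174+198 ≤ 401 → not valid
(26,57,74): 26+57 > 74 → valid
(61,182,218): 61+182 > 218 → valid
(172,191,293): 172+191 > 293 → valid
(43,219,338): 43+219 ≤ 338 → not valid
5 of the 7 triples form a triangle.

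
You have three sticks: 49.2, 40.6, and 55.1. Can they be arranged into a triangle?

Yes

The longest side is 55.1, and the other two sum to 89.8.
Since 89.8 > 55.1, the triangle inequality holds.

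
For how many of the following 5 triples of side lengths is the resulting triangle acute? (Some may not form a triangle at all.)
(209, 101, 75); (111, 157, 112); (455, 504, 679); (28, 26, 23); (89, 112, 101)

(209,101,75): 75+101 ≤ 209, not a triangle
(111,157,112): 111²+112² = 24865 > 24649 = 157² → acute
(455,504,679): 455²+504² = 461041 = 679² → right
(28,26,23): 23²+26² = 1205 > 784 = 28² → acute
(89,112,101): 89²+101² = 18122 > 12544 = 112² → acute
3 of the 5 are acute.

3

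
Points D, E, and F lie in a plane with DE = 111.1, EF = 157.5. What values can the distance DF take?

By the triangle inequality, |111.1 − 157.5| ≤ DF ≤ 111.1 + 157.5.

46.4 ≤ DF ≤ 268.6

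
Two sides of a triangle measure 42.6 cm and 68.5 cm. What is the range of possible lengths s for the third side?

By the triangle inequality, s must be less than 42.6 + 68.5 = 111.1 and greater than |42.6 − 68.5| = 25.9.

25.9 < s < 111.1 (cm)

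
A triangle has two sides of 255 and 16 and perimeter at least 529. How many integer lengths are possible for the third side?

Triangle inequality: 239 < x < 271. Perimeter ≥ 529 gives x ≥ 529 − 255 − 16 = 258.
So 258 ≤ x < 271; integers 258 through 270: 13 values.

13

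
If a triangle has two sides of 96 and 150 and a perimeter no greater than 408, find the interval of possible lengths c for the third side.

54 < c ≤ 162

Triangle inequality alone gives 54 < c < 246.
The perimeter condition gives c ≤ 408 − 96 − 150 = 162.
Intersecting the two: 54 < c ≤ 162.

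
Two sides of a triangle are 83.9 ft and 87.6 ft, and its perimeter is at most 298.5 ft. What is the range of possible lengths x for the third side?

Triangle inequality alone gives 3.7 < x < 171.5.
The perimeter condition gives x ≤ 298.5 − 83.9 − 87.6 = 127.0.
Intersecting the two: 3.7 < x ≤ 127.0.

3.7 < x ≤ 127.0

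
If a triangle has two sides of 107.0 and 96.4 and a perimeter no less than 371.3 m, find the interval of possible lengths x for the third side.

Triangle inequality alone gives 10.6 < x < 203.4.
The perimeter condition gives x ≥ 371.3 − 107.0 − 96.4 = 167.9.
Intersecting the two: 167.9 ≤ x < 203.4.

167.9 ≤ x < 203.4 m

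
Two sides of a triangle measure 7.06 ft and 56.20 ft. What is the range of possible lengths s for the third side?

By the triangle inequality, s must be less than 7.06 + 56.20 = 63.26 and greater than |7.06 − 56.20| = 49.14.

49.14 < s < 63.26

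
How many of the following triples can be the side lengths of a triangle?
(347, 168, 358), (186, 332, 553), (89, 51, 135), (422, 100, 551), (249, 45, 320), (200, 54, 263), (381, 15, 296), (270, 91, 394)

(168,347,358): 168+347 > 358 → valid
(186,332,553): 186+332 ≤ 553 → not valid
(51,89,135): 51+89 > 135 → valid
(100,422,551): 100+422 ≤ 551 → not valid
(45,249,320): 45+249 ≤ 320 → not valid
(54,200,263): 54+200 ≤ 263 → not valid
(15,296,381): 15+296 ≤ 381 → not valid
(91,270,394): 91+270 ≤ 394 → not valid
2 of the 8 triples form a triangle.

2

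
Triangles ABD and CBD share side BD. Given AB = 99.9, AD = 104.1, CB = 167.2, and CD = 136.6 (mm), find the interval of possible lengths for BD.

From triangle ABD: |99.9 − 104.1| < BD < 99.9 + 104.1, i.e. 4.2 < BD < 204.0.
From triangle CBD: 30.6 < BD < 303.8.
Both must hold, so BD lies in the intersection.

30.6 < BD < 204.0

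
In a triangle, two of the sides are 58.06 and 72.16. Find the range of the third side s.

By the triangle inequality, s must be less than 58.06 + 72.16 = 130.22 and greater than |58.06 − 72.16| = 14.10.

14.10 < s < 130.22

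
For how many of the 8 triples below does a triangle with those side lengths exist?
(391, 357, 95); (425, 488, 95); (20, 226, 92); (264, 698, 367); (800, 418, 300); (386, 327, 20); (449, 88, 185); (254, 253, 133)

(95,357,391): 95+357 > 391 → valid
(95,425,488): 95+425 > 488 → valid
(20,92,226): 20+92 ≤ 226 → not valid
(264,367,698): 264+367 ≤ 698 → not valid
(300,418,800): 300+418 ≤ 800 → not valid
(20,327,386): 20+327 ≤ 386 → not valid
(88,185,449): 88+185 ≤ 449 → not valid
(133,253,254): 133+253 > 254 → valid
3 of the 8 triples form a triangle.

3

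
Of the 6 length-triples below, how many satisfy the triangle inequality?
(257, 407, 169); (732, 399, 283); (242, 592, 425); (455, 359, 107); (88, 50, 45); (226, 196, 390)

5

(169,257,407): 169+257 > 407 → valid
(283,399,732): 283+399 ≤ 732 → not valid
(242,425,592): 242+425 > 592 → valid
(107,359,455): 107+359 > 455 → valid
(45,50,88): 45+50 > 88 → valid
(196,226,390): 196+226 > 390 → valid
5 of the 6 triples form a triangle.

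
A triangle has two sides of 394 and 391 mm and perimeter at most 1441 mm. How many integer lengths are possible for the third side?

653

Triangle inequality: 3 < x < 785. Perimeter ≤ 1441 gives x ≤ 1441 − 394 − 391 = 656.
So 3 < x ≤ 656; integers 4 through 656: 653 values.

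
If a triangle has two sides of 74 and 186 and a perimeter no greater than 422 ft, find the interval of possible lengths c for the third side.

112 < c ≤ 162 ft

Triangle inequality alone gives 112 < c < 260.
The perimeter condition gives c ≤ 422 − 74 − 186 = 162.
Intersecting the two: 112 < c ≤ 162.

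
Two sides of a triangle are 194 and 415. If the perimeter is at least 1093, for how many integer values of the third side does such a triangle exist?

Triangle inequality: 221 < x < 609. Perimeter ≥ 1093 gives x ≥ 1093 − 194 − 415 = 484.
So 484 ≤ x < 609; integers 484 through 608: 125 values.

125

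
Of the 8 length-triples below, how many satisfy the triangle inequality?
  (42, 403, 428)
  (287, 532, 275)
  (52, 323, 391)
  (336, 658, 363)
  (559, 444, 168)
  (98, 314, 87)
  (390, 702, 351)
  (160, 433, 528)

6

(42,403,428): 42+403 > 428 → valid
(275,287,532): 275+287 > 532 → valid
(52,323,391): 52+323 ≤ 391 → not valid
(336,363,658): 336+363 > 658 → valid
(168,444,559): 168+444 > 559 → valid
(87,98,314): 87+98 ≤ 314 → not valid
(351,390,702): 351+390 > 702 → valid
(160,433,528): 160+433 > 528 → valid
6 of the 8 triples form a triangle.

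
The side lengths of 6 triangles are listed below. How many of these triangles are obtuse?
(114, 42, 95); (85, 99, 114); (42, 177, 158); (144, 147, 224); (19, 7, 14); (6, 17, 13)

5

(114,42,95): 42²+95² = 10789 < 12996 = 114² → obtuse
(85,99,114): 85²+99² = 17026 > 12996 = 114² → acute
(42,177,158): 42²+158² = 26728 < 31329 = 177² → obtuse
(144,147,224): 144²+147² = 42345 < 50176 = 224² → obtuse
(19,7,14): 7²+14² = 245 < 361 = 19² → obtuse
(6,17,13): 6²+13² = 205 < 289 = 17² → obtuse
5 of the 6 are obtuse.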